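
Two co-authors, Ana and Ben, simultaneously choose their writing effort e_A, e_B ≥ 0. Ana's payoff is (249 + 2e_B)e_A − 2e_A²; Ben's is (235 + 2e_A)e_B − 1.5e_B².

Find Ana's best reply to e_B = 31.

77.75

Expanding Ana's payoff: 249e_A + 2e_Be_A − 2e_A².
∂π/∂e_A = 249 + 2e_B − 4e_A = 0, so e_A = 62.25 + 0.5e_B.
At e_B = 31: e_A = 62.25 + 0.5·31 = 77.75.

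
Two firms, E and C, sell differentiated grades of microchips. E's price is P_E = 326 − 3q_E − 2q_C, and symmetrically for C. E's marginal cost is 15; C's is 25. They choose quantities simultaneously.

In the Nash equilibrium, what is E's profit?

Firm E's profit: π = q_E(326 − 3q_E − 2q_C) − 15q_E.
∂π/∂q_E = 311 − 6q_E − 2q_C = 0 ⇒ q_E = 311/6 − (1/3)q_C.
Similarly q_C = 301/6 − (1/3)q_E.
Solving the two reaction functions simultaneously: (1 − (−1/3)(−1/3))q_E = 311/6 − (1/3)·(301/6), so (8/9)q_E = 316/9 and q_E = 39.5.
Then q_C = 301/6 − (1/3)·39.5 = 37.
P_E = 326 − 3·39.5 − 2·37 = 133.5.
Profit = (133.5 − 15)·39.5 = 4680.75.

4680.75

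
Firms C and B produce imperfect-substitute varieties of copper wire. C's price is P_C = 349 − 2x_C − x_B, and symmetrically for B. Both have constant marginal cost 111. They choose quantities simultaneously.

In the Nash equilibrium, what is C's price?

206.2

Firm C's profit: π = x_C(349 − 2x_C − x_B) − 111x_C.
∂π/∂x_C = 238 − 4x_C − x_B = 0 ⇒ x_C = 59.5 − 0.25x_B.
By symmetry x_B = x_C; substituting into the reaction function, 1.25x_C = 59.5 and x_C = 47.6.
P_C = 349 − 2·47.6 − 47.6 = 206.2.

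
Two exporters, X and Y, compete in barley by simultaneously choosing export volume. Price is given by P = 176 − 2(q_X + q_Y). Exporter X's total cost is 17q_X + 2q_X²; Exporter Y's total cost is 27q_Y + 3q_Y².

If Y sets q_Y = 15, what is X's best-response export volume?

16.125

Exporter X's profit: π = q_X(176 − 2(q_X + q_Y)) − 17q_X − 2q_X².
∂π/∂q_X = 159 − 8q_X − 2q_Y = 0, so q_X = 19.875 − 0.25q_Y.
At q_Y = 15: q_X = 19.875 − 0.25·15 = 16.125.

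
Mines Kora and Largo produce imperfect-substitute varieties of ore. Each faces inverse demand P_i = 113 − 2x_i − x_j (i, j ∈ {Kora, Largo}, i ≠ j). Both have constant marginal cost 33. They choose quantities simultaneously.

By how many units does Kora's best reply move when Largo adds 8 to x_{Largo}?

Mine Kora's profit: π = x_{Kora}(113 − 2x_{Kora} − x_{Largo}) − 33x_{Kora}.
∂π/∂x_{Kora} = 80 − 4x_{Kora} − x_{Largo} = 0 ⇒ x_{Kora} = 20 − 0.25x_{Largo}.
The reaction-function slope is −0.25, so an 8-unit rise in x_{Largo} moves x_{Kora} by −0.25 × 8 = −2. Kora's best response falls — the actions are strategic substitutes.

-2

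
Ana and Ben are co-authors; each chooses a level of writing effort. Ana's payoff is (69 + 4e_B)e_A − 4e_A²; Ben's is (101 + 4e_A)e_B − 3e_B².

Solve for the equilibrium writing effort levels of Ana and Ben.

Expanding Ana's payoff: 69e_A + 4e_Be_A − 4e_A².
∂π/∂e_A = 69 + 4e_B − 8e_A = 0, so e_A = 8.625 + 0.5e_B.
Likewise for Ben: e_B = 101/6 + (2/3)e_A.
Substituting the second reaction function into the first: e_A = 8.625 + 0.5(101/6 + (2/3)e_A), which gives (2/3)e_A = 409/24 ⇒ e_A = 25.5625.
Then e_B = 101/6 + (2/3)·25.5625 = 33.875.

25.5625, 33.875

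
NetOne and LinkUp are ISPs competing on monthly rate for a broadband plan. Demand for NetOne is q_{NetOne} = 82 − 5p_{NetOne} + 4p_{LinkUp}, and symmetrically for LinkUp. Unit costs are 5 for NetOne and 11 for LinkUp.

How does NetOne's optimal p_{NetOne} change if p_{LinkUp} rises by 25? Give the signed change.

10

NetOne's profit: π = (p_{NetOne} − 5)(82 − 5p_{NetOne} + 4p_{LinkUp}).
∂π/∂p_{NetOne} = 107 − 10p_{NetOne} + 4p_{LinkUp} = 0 ⇒ p_{NetOne} = 10.7 + 0.4p_{LinkUp}.
The reaction-function slope is 0.4, so a 25-unit rise in p_{LinkUp} moves p_{NetOne} by 0.4 × 25 = 10. NetOne's best response rises — the actions are strategic complements.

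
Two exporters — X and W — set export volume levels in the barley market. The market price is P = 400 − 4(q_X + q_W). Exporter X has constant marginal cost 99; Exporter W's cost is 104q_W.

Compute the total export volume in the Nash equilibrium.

Exporter X's profit: π = q_X(400 − 4(q_X + q_W)) − 99q_X.
∂π/∂q_X = 301 − 8q_X − 4q_W = 0, so q_X = 37.625 − 0.5q_W.
By the same steps for W: q_W = 37 − 0.5q_X.
Solving the two reaction functions simultaneously: (1 − (−0.5)(−0.5))q_X = 37.625 − 0.5·37, so 0.75q_X = 19.125 and q_X = 25.5.
Then q_W = 37 − 0.5·25.5 = 24.25.
Total export volume: 25.5 + 24.25 = 49.75.

49.75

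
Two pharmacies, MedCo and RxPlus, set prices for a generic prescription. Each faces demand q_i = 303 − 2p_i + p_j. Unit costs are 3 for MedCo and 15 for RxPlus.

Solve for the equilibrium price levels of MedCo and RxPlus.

MedCo's profit: π = (p_{MedCo} − 3)(303 − 2p_{MedCo} + p_{RxPlus}).
∂π/∂p_{MedCo} = 309 − 4p_{MedCo} + p_{RxPlus} = 0 ⇒ p_{MedCo} = 77.25 + 0.25p_{RxPlus}.
Similarly p_{RxPlus} = 83.25 + 0.25p_{MedCo}.
Solving the two reaction functions simultaneously: (1 − (0.25)(0.25))p_{MedCo} = 77.25 + 0.25·83.25, so 0.9375p_{MedCo} = 98.0625 and p_{MedCo} = 104.6.
Then p_{RxPlus} = 83.25 + 0.25·104.6 = 109.4.

104.6, 109.4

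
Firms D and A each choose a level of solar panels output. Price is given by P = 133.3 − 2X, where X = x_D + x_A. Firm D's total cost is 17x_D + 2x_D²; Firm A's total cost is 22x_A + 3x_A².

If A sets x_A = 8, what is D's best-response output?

12.5375

Firm D's profit: π = x_D(133.3 − 2(x_D + x_A)) − 17x_D − 2x_D².
∂π/∂x_D = 116.3 − 8x_D − 2x_A = 0, so x_D = 14.5375 − 0.25x_A.
At x_A = 8: x_D = 14.5375 − 0.25·8 = 12.5375.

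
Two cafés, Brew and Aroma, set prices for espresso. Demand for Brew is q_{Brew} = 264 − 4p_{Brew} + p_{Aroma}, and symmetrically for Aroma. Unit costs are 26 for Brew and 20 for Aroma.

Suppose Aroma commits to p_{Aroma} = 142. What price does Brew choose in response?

63.75

Brew's profit: π = (p_{Brew} − 26)(264 − 4p_{Brew} + p_{Aroma}).
∂π/∂p_{Brew} = 368 − 8p_{Brew} + p_{Aroma} = 0 ⇒ p_{Brew} = 46 + 0.125p_{Aroma}.
At p_{Aroma} = 142: p_{Brew} = 46 + 0.125·142 = 63.75.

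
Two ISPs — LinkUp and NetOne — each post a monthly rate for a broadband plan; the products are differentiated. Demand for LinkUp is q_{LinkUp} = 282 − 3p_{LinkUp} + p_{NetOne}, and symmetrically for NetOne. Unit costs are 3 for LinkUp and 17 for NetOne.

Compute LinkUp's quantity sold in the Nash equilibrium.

LinkUp's profit: π = (p_{LinkUp} − 3)(282 − 3p_{LinkUp} + p_{NetOne}).
∂π/∂p_{LinkUp} = 291 − 6p_{LinkUp} + p_{NetOne} = 0 ⇒ p_{LinkUp} = 48.5 + (1/6)p_{NetOne}.
Similarly p_{NetOne} = 55.5 + (1/6)p_{LinkUp}.
Substituting the second reaction function into the first: p_{LinkUp} = 48.5 + (1/6)(55.5 + (1/6)p_{LinkUp}), which gives (35/36)p_{LinkUp} = 57.75 ⇒ p_{LinkUp} = 59.4.
Then p_{NetOne} = 55.5 + (1/6)·59.4 = 65.4.
q_{LinkUp} = 282 − 3·59.4 + 65.4 = 169.2.

169.2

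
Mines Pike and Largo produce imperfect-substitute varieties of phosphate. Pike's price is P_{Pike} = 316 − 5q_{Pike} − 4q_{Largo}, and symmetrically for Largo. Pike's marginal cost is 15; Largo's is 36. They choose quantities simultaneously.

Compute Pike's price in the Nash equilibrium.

Mine Pike's profit: π = q_{Pike}(316 − 5q_{Pike} − 4q_{Largo}) − 15q_{Pike}.
∂π/∂q_{Pike} = 301 − 10q_{Pike} − 4q_{Largo} = 0 ⇒ q_{Pike} = 30.1 − 0.4q_{Largo}.
Similarly q_{Largo} = 28 − 0.4q_{Pike}.
Solving the two reaction functions simultaneously: (1 − (−0.4)(−0.4))q_{Pike} = 30.1 − 0.4·28, so 0.84q_{Pike} = 18.9 and q_{Pike} = 22.5.
Then q_{Largo} = 28 − 0.4·22.5 = 19.
P_{Pike} = 316 − 5·22.5 − 4·19 = 127.5.

127.5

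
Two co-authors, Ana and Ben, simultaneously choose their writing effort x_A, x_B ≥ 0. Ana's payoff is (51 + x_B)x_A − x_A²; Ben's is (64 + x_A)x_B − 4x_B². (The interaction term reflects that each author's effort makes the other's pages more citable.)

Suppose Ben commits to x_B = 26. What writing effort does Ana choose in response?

Expanding Ana's payoff: 51x_A + x_Bx_A − x_A².
∂π/∂x_A = 51 + x_B − 2x_A = 0, so x_A = 25.5 + 0.5x_B.
At x_B = 26: x_A = 25.5 + 0.5·26 = 38.5.

38.5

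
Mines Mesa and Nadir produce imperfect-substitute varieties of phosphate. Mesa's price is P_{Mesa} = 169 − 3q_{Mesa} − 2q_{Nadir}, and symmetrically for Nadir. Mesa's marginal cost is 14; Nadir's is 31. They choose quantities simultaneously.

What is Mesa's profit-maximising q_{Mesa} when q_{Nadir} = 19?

Mine Mesa's profit: π = q_{Mesa}(169 − 3q_{Mesa} − 2q_{Nadir}) − 14q_{Mesa}.
∂π/∂q_{Mesa} = 155 − 6q_{Mesa} − 2q_{Nadir} = 0 ⇒ q_{Mesa} = 155/6 − (1/3)q_{Nadir}.
At q_{Nadir} = 19: q_{Mesa} = 155/6 − (1/3)·19 = 19.5.

19.5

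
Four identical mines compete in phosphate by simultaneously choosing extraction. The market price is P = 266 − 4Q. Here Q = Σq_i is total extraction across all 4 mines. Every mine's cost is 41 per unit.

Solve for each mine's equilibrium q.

11.25

A representative mine's profit is π_i = q_i(266 − 4Q) − 41q_i, with Q = q_i + Σ_{j≠i} q_j.
First-order condition: 225 − 8q_i − 4Σ_{j≠i} q_j = 0.
With identical mines, set every q_j = q: then 225 − 8q − 12q = 0, i.e. q = 225/20 = 11.25.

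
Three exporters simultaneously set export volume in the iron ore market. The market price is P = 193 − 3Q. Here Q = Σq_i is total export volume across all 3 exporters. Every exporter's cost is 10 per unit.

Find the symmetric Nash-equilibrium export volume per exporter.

A representative exporter's profit is π_i = q_i(193 − 3Q) − 10q_i, with Q = q_i + Σ_{j≠i} q_j.
First-order condition: 183 − 6q_i − 3Σ_{j≠i} q_j = 0.
Imposing symmetry (q_j = q for all j) turns Σ_{j≠i} q_j into 2q, so 183 = 12q and q = 15.25.

15.25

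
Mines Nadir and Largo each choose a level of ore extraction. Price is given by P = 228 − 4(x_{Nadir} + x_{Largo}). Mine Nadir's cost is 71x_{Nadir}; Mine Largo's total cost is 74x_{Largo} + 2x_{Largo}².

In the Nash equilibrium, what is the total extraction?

Mine Nadir's profit: π = x_{Nadir}(228 − 4(x_{Nadir} + x_{Largo})) − 71x_{Nadir}.
∂π/∂x_{Nadir} = 157 − 8x_{Nadir} − 4x_{Largo} = 0, so x_{Nadir} = 19.625 − 0.5x_{Largo}.
For Largo: ∂π/∂x_{Largo} = 154 − 12x_{Largo} − 4x_{Nadir} = 0 ⇒ x_{Largo} = 77/6 − (1/3)x_{Nadir}.
Substituting the second reaction function into the first: x_{Nadir} = 19.625 − 0.5(77/6 − (1/3)x_{Nadir}), which gives (5/6)x_{Nadir} = 317/24 ⇒ x_{Nadir} = 15.85.
Then x_{Largo} = 77/6 − (1/3)·15.85 = 7.55.
Total extraction: 15.85 + 7.55 = 23.4.

23.4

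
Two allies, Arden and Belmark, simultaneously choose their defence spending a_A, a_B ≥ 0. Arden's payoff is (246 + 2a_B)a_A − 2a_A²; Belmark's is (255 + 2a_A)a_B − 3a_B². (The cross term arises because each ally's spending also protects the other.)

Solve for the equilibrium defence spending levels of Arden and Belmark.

Expanding Arden's payoff: 246a_A + 2a_Ba_A − 2a_A².
∂π/∂a_A = 246 + 2a_B − 4a_A = 0, so a_A = 61.5 + 0.5a_B.
Likewise for Belmark: a_B = 42.5 + (1/3)a_A.
Substituting the second reaction function into the first: a_A = 61.5 + 0.5(42.5 + (1/3)a_A), which gives (5/6)a_A = 82.75 ⇒ a_A = 99.3.
Then a_B = 42.5 + (1/3)·99.3 = 75.6.

99.3, 75.6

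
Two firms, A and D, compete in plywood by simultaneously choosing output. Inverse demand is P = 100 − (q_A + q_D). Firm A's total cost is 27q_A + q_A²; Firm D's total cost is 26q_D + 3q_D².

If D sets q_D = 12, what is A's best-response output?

15.25

Firm A's profit: π = q_A(100 − (q_A + q_D)) − 27q_A − q_A².
∂π/∂q_A = 73 − 4q_A − q_D = 0, so q_A = 18.25 − 0.25q_D.
At q_D = 12: q_A = 18.25 − 0.25·12 = 15.25.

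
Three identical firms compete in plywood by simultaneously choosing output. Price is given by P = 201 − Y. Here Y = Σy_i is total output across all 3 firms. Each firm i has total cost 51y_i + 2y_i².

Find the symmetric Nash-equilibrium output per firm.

18.75

A representative firm's profit is π_i = y_i(201 − Y) − 51y_i − 2y_i², with Y = y_i + Σ_{j≠i} y_j.
First-order condition: 150 − 6y_i − Σ_{j≠i} y_j = 0.
With identical firms, set every y_j = y: then 150 − 6y − 2y = 0, i.e. y = 150/8 = 18.75.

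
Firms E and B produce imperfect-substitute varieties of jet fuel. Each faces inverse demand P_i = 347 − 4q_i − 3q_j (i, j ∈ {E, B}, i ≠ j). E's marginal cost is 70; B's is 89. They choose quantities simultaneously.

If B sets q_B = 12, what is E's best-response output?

30.125

Firm E's profit: π = q_E(347 − 4q_E − 3q_B) − 70q_E.
∂π/∂q_E = 277 − 8q_E − 3q_B = 0 ⇒ q_E = 34.625 − 0.375q_B.
At q_B = 12: q_E = 34.625 − 0.375·12 = 30.125.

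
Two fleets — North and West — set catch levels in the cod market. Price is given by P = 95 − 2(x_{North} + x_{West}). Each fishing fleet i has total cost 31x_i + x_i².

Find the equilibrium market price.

63

Fishing fleet North's profit: π = x_{North}(95 − 2(x_{North} + x_{West})) − 31x_{North} − x_{North}².
∂π/∂x_{North} = 64 − 6x_{North} − 2x_{West} = 0, so x_{North} = 32/3 − (1/3)x_{West}.
The game is symmetric, so in equilibrium x_{West} = x_{North}: the reaction function gives (4/3)x_{North} = 32/3, hence x_{North} = 8.
Equilibrium price: P = 95 − 2·16 = 63.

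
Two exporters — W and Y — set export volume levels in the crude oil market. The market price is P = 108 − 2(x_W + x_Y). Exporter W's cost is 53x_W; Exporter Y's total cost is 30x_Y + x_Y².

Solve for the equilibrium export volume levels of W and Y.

Exporter W's profit: π = x_W(108 − 2(x_W + x_Y)) − 53x_W.
∂π/∂x_W = 55 − 4x_W − 2x_Y = 0, so x_W = 13.75 − 0.5x_Y.
For Y: ∂π/∂x_Y = 78 − 6x_Y − 2x_W = 0 ⇒ x_Y = 13 − (1/3)x_W.
Substituting the second reaction function into the first: x_W = 13.75 − 0.5(13 − (1/3)x_W), which gives (5/6)x_W = 7.25 ⇒ x_W = 8.7.
Then x_Y = 13 − (1/3)·8.7 = 10.1.

8.7, 10.1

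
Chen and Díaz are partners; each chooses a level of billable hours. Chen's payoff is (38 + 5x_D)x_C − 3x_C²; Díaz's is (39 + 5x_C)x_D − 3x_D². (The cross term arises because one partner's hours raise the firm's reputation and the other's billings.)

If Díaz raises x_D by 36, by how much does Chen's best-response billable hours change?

Expanding Chen's payoff: 38x_C + 5x_Dx_C − 3x_C².
∂π/∂x_C = 38 + 5x_D − 6x_C = 0, so x_C = 19/3 + (5/6)x_D.
The reaction-function slope is 5/6, so a 36-unit rise in x_D moves x_C by 5/6 × 36 = 30. Chen's best response rises — the actions are strategic complements.

30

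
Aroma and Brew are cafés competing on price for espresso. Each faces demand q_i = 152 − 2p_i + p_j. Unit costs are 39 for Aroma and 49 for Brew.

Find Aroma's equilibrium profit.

3042

Aroma's profit: π = (p_{Aroma} − 39)(152 − 2p_{Aroma} + p_{Brew}).
∂π/∂p_{Aroma} = 230 − 4p_{Aroma} + p_{Brew} = 0 ⇒ p_{Aroma} = 57.5 + 0.25p_{Brew}.
Similarly p_{Brew} = 62.5 + 0.25p_{Aroma}.
Substituting the second reaction function into the first: p_{Aroma} = 57.5 + 0.25(62.5 + 0.25p_{Aroma}), which gives 0.9375p_{Aroma} = 73.125 ⇒ p_{Aroma} = 78.
Then p_{Brew} = 62.5 + 0.25·78 = 82.
q_{Aroma} = 152 − 2·78 + 82 = 78.
Profit = (78 − 39)·78 = 3042.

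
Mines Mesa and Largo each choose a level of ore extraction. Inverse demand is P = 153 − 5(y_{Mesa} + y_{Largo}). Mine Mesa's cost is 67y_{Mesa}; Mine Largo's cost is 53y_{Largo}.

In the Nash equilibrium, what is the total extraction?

12.4

Mine Mesa's profit: π = y_{Mesa}(153 − 5(y_{Mesa} + y_{Largo})) − 67y_{Mesa}.
∂π/∂y_{Mesa} = 86 − 10y_{Mesa} − 5y_{Largo} = 0, so y_{Mesa} = 8.6 − 0.5y_{Largo}.
By the same steps for Largo: y_{Largo} = 10 − 0.5y_{Mesa}.
Plugging y_{Largo} into Mesa's best response: y_{Mesa} = 8.6 − 0.5(10 − 0.5y_{Mesa}) ⇒ 0.75y_{Mesa} = 3.6, so y_{Mesa} = 4.8.
Then y_{Largo} = 10 − 0.5·4.8 = 7.6.
Total extraction: 4.8 + 7.6 = 12.4.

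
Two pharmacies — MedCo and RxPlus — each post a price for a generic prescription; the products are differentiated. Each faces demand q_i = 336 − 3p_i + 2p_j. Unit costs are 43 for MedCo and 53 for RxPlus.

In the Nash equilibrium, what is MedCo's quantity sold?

MedCo's profit: π = (p_{MedCo} − 43)(336 − 3p_{MedCo} + 2p_{RxPlus}).
∂π/∂p_{MedCo} = 465 − 6p_{MedCo} + 2p_{RxPlus} = 0 ⇒ p_{MedCo} = 77.5 + (1/3)p_{RxPlus}.
Similarly p_{RxPlus} = 82.5 + (1/3)p_{MedCo}.
Solving the two reaction functions simultaneously: (1 − (1/3)(1/3))p_{MedCo} = 77.5 + (1/3)·82.5, so (8/9)p_{MedCo} = 105 and p_{MedCo} = 118.125.
Then p_{RxPlus} = 82.5 + (1/3)·118.125 = 121.875.
q_{MedCo} = 336 − 3·118.125 + 2·121.875 = 225.375.

225.375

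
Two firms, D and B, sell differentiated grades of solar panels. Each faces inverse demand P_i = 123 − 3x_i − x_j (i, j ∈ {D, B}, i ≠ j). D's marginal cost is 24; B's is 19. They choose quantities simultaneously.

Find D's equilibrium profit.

Firm D's profit: π = x_D(123 − 3x_D − x_B) − 24x_D.
∂π/∂x_D = 99 − 6x_D − x_B = 0 ⇒ x_D = 16.5 − (1/6)x_B.
Similarly x_B = 52/3 − (1/6)x_D.
Plugging x_B into D's best response: x_D = 16.5 − (1/6)(52/3 − (1/6)x_D) ⇒ (35/36)x_D = 245/18, so x_D = 14.
Then x_B = 52/3 − (1/6)·14 = 15.
P_D = 123 − 3·14 − 15 = 66.
Profit = (66 − 24)·14 = 588.

588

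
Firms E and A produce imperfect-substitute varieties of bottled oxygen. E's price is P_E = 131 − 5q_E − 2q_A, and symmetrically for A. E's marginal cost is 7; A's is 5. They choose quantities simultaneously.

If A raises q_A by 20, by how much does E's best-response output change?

Firm E's profit: π = q_E(131 − 5q_E − 2q_A) − 7q_E.
∂π/∂q_E = 124 − 10q_E − 2q_A = 0 ⇒ q_E = 12.4 − 0.2q_A.
The reaction-function slope is −0.2, so a 20-unit rise in q_A moves q_E by −0.2 × 20 = −4. E's best response falls — the actions are strategic substitutes.

-4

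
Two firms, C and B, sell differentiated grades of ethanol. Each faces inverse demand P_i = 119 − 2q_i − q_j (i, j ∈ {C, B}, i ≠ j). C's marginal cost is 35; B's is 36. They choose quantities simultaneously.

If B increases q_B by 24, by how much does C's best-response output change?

Firm C's profit: π = q_C(119 − 2q_C − q_B) − 35q_C.
∂π/∂q_C = 84 − 4q_C − q_B = 0 ⇒ q_C = 21 − 0.25q_B.
The reaction-function slope is −0.25, so a 24-unit rise in q_B moves q_C by −0.25 × 24 = −6. C's best response falls — the actions are strategic substitutes.

-6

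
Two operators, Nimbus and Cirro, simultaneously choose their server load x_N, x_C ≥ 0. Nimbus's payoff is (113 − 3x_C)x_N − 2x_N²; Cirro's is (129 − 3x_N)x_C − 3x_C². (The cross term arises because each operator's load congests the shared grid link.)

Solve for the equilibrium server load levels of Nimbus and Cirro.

Expanding Nimbus's payoff: 113x_N − 3x_Cx_N − 2x_N².
∂π/∂x_N = 113 − 3x_C − 4x_N = 0, so x_N = 28.25 − 0.75x_C.
Likewise for Cirro: x_C = 21.5 − 0.5x_N.
Plugging x_C into Nimbus's best response: x_N = 28.25 − 0.75(21.5 − 0.5x_N) ⇒ 0.625x_N = 12.125, so x_N = 19.4.
Then x_C = 21.5 − 0.5·19.4 = 11.8.

19.4, 11.8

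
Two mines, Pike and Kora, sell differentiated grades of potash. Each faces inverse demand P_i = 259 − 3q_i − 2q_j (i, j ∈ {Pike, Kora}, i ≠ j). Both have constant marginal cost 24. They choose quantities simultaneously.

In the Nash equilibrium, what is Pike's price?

112.125

Mine Pike's profit: π = q_{Pike}(259 − 3q_{Pike} − 2q_{Kora}) − 24q_{Pike}.
∂π/∂q_{Pike} = 235 − 6q_{Pike} − 2q_{Kora} = 0 ⇒ q_{Pike} = 235/6 − (1/3)q_{Kora}.
The game is symmetric, so in equilibrium q_{Kora} = q_{Pike}: the reaction function gives (4/3)q_{Pike} = 235/6, hence q_{Pike} = 29.375.
P_{Pike} = 259 − 3·29.375 − 2·29.375 = 112.125.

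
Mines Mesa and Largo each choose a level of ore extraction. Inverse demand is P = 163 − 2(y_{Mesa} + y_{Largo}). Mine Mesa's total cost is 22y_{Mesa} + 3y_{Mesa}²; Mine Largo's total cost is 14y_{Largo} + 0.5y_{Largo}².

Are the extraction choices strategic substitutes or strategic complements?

Mine Mesa's profit: π = y_{Mesa}(163 − 2(y_{Mesa} + y_{Largo})) − 22y_{Mesa} − 3y_{Mesa}².
∂π/∂y_{Mesa} = 141 − 10y_{Mesa} − 2y_{Largo} = 0, so y_{Mesa} = 14.1 − 0.2y_{Largo}.
The best-response slope dy_{Mesa}/dy_{Largo} = −0.2 < 0: the reaction function is downward-sloping, so the choices are strategic substitutes.

strategic substitutes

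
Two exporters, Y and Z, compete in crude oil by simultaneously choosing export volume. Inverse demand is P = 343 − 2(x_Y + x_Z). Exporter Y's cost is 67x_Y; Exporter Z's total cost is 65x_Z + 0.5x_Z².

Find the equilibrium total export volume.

Exporter Y's profit: π = x_Y(343 − 2(x_Y + x_Z)) − 67x_Y.
∂π/∂x_Y = 276 − 4x_Y − 2x_Z = 0, so x_Y = 69 − 0.5x_Z.
For Z: ∂π/∂x_Z = 278 − 5x_Z − 2x_Y = 0 ⇒ x_Z = 55.6 − 0.4x_Y.
Plugging x_Z into Y's best response: x_Y = 69 − 0.5(55.6 − 0.4x_Y) ⇒ 0.8x_Y = 41.2, so x_Y = 51.5.
Then x_Z = 55.6 − 0.4·51.5 = 35.
Total export volume: 51.5 + 35 = 86.5.

86.5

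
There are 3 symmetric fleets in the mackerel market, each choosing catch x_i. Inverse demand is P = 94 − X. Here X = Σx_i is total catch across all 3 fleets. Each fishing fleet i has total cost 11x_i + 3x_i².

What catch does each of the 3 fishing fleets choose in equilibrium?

A representative fishing fleet's profit is π_i = x_i(94 − X) − 11x_i − 3x_i², with X = x_i + Σ_{j≠i} x_j.
First-order condition: 83 − 8x_i − Σ_{j≠i} x_j = 0.
Imposing symmetry (x_j = x for all j) turns Σ_{j≠i} x_j into 2x, so 83 = 10x and x = 8.3.

8.3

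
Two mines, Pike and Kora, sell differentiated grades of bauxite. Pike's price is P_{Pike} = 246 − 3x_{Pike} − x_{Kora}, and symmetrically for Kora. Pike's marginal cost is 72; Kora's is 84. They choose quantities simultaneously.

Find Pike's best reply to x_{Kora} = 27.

Mine Pike's profit: π = x_{Pike}(246 − 3x_{Pike} − x_{Kora}) − 72x_{Pike}.
∂π/∂x_{Pike} = 174 − 6x_{Pike} − x_{Kora} = 0 ⇒ x_{Pike} = 29 − (1/6)x_{Kora}.
At x_{Kora} = 27: x_{Pike} = 29 − (1/6)·27 = 24.5.

24.5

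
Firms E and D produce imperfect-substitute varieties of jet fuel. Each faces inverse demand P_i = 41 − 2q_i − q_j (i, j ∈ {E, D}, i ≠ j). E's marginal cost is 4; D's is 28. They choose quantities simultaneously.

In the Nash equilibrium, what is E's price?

22

Firm E's profit: π = q_E(41 − 2q_E − q_D) − 4q_E.
∂π/∂q_E = 37 − 4q_E − q_D = 0 ⇒ q_E = 9.25 − 0.25q_D.
Similarly q_D = 3.25 − 0.25q_E.
Solving the two reaction functions simultaneously: (1 − (−0.25)(−0.25))q_E = 9.25 − 0.25·3.25, so 0.9375q_E = 8.4375 and q_E = 9.
Then q_D = 3.25 − 0.25·9 = 1.
P_E = 41 − 2·9 − 1 = 22.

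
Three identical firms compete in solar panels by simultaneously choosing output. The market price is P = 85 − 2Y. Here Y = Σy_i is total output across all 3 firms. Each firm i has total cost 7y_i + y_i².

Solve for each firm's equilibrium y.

A representative firm's profit is π_i = y_i(85 − 2Y) − 7y_i − y_i², with Y = y_i + Σ_{j≠i} y_j.
First-order condition: 78 − 6y_i − 2Σ_{j≠i} y_j = 0.
In a symmetric equilibrium every firm chooses the same y, so Σ_{j≠i} y_j = 2y. The condition becomes 78 − 10y = 0, giving y = 78/10 = 7.8.

7.8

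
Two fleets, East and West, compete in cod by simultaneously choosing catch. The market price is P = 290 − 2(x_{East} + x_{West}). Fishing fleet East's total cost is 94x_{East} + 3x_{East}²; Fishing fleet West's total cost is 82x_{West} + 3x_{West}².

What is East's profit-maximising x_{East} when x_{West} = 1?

Fishing fleet East's profit: π = x_{East}(290 − 2(x_{East} + x_{West})) − 94x_{East} − 3x_{East}².
∂π/∂x_{East} = 196 − 10x_{East} − 2x_{West} = 0, so x_{East} = 19.6 − 0.2x_{West}.
At x_{West} = 1: x_{East} = 19.6 − 0.2·1 = 19.4.

19.4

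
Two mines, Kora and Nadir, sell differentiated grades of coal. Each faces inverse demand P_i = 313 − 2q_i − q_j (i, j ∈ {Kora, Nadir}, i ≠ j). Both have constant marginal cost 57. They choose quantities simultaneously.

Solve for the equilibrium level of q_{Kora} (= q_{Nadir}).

Mine Kora's profit: π = q_{Kora}(313 − 2q_{Kora} − q_{Nadir}) − 57q_{Kora}.
∂π/∂q_{Kora} = 256 − 4q_{Kora} − q_{Nadir} = 0 ⇒ q_{Kora} = 64 − 0.25q_{Nadir}.
The game is symmetric, so in equilibrium q_{Nadir} = q_{Kora}: the reaction function gives 1.25q_{Kora} = 64, hence q_{Kora} = 51.2.

51.2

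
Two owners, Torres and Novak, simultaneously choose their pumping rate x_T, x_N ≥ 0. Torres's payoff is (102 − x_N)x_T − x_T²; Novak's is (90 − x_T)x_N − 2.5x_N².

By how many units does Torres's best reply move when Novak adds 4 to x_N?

Expanding Torres's payoff: 102x_T − x_Nx_T − x_T².
∂π/∂x_T = 102 − x_N − 2x_T = 0, so x_T = 51 − 0.5x_N.
The reaction-function slope is −0.5, so a 4-unit rise in x_N moves x_T by −0.5 × 4 = −2. Torres's best response falls — the actions are strategic substitutes.

-2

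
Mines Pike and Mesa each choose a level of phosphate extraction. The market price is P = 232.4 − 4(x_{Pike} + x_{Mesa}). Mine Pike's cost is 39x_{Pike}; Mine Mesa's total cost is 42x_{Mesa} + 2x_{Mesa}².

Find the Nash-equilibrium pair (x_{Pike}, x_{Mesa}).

Mine Pike's profit: π = x_{Pike}(232.4 − 4(x_{Pike} + x_{Mesa})) − 39x_{Pike}.
∂π/∂x_{Pike} = 193.4 − 8x_{Pike} − 4x_{Mesa} = 0, so x_{Pike} = 24.175 − 0.5x_{Mesa}.
For Mesa: ∂π/∂x_{Mesa} = 190.4 − 12x_{Mesa} − 4x_{Pike} = 0 ⇒ x_{Mesa} = 238/15 − (1/3)x_{Pike}.
Solving the two reaction functions simultaneously: (1 − (−0.5)(−1/3))x_{Pike} = 24.175 − 0.5·(238/15), so (5/6)x_{Pike} = 1949/120 and x_{Pike} = 19.49.
Then x_{Mesa} = 238/15 − (1/3)·19.49 = 9.37.

19.49, 9.37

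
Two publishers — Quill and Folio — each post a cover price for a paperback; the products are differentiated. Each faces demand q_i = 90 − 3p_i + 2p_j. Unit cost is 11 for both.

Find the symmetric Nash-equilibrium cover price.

Quill's profit: π = (p_{Quill} − 11)(90 − 3p_{Quill} + 2p_{Folio}).
∂π/∂p_{Quill} = 123 − 6p_{Quill} + 2p_{Folio} = 0 ⇒ p_{Quill} = 20.5 + (1/3)p_{Folio}.
The game is symmetric, so in equilibrium p_{Folio} = p_{Quill}: the reaction function gives (2/3)p_{Quill} = 20.5, hence p_{Quill} = 30.75.

30.75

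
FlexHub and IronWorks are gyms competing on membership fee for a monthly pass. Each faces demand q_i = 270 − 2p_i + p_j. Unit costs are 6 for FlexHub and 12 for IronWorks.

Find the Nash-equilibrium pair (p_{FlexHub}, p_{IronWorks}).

94.8, 97.2

FlexHub's profit: π = (p_{FlexHub} − 6)(270 − 2p_{FlexHub} + p_{IronWorks}).
∂π/∂p_{FlexHub} = 282 − 4p_{FlexHub} + p_{IronWorks} = 0 ⇒ p_{FlexHub} = 70.5 + 0.25p_{IronWorks}.
Similarly p_{IronWorks} = 73.5 + 0.25p_{FlexHub}.
Solving the two reaction functions simultaneously: (1 − (0.25)(0.25))p_{FlexHub} = 70.5 + 0.25·73.5, so 0.9375p_{FlexHub} = 88.875 and p_{FlexHub} = 94.8.
Then p_{IronWorks} = 73.5 + 0.25·94.8 = 97.2.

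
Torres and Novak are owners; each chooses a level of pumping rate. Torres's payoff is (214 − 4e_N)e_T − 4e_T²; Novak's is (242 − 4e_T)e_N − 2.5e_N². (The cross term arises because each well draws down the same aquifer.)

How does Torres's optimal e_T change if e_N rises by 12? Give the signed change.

-6

Expanding Torres's payoff: 214e_T − 4e_Ne_T − 4e_T².
∂π/∂e_T = 214 − 4e_N − 8e_T = 0, so e_T = 26.75 − 0.5e_N.
The reaction-function slope is −0.5, so a 12-unit rise in e_N moves e_T by −0.5 × 12 = −6. Torres's best response falls — the actions are strategic substitutes.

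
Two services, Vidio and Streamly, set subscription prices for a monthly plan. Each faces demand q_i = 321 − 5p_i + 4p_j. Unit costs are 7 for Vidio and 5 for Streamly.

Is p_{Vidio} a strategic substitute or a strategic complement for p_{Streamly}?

Vidio's profit: π = (p_{Vidio} − 7)(321 − 5p_{Vidio} + 4p_{Streamly}).
∂π/∂p_{Vidio} = 356 − 10p_{Vidio} + 4p_{Streamly} = 0 ⇒ p_{Vidio} = 35.6 + 0.4p_{Streamly}.
The best-response slope dp_{Vidio}/dp_{Streamly} = 0.4 > 0: the reaction function is upward-sloping, so the choices are strategic complements.

strategic complements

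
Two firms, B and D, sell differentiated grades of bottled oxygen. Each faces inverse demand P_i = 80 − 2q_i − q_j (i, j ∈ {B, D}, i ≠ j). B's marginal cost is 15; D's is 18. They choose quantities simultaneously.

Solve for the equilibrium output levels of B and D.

Firm B's profit: π = q_B(80 − 2q_B − q_D) − 15q_B.
∂π/∂q_B = 65 − 4q_B − q_D = 0 ⇒ q_B = 16.25 − 0.25q_D.
Similarly q_D = 15.5 − 0.25q_B.
Substituting the second reaction function into the first: q_B = 16.25 − 0.25(15.5 − 0.25q_B), which gives 0.9375q_B = 12.375 ⇒ q_B = 13.2.
Then q_D = 15.5 − 0.25·13.2 = 12.2.

13.2, 12.2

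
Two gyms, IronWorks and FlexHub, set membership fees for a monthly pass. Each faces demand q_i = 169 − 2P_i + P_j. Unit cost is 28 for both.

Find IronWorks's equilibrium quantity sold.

94

IronWorks's profit: π = (P_{IronWorks} − 28)(169 − 2P_{IronWorks} + P_{FlexHub}).
∂π/∂P_{IronWorks} = 225 − 4P_{IronWorks} + P_{FlexHub} = 0 ⇒ P_{IronWorks} = 56.25 + 0.25P_{FlexHub}.
Setting P_{IronWorks} = P_{FlexHub} in the reaction function: P_{IronWorks} = 56.25 + 0.25P_{IronWorks}, so P_{IronWorks} = 56.25 / 0.75 = 75.
q_{IronWorks} = 169 − 2·75 + 75 = 94.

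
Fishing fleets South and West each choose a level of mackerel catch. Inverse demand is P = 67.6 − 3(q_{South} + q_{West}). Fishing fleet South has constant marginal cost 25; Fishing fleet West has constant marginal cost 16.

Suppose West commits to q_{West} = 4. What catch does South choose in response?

5.1

Fishing fleet South's profit: π = q_{South}(67.6 − 3(q_{South} + q_{West})) − 25q_{South}.
∂π/∂q_{South} = 42.6 − 6q_{South} − 3q_{West} = 0, so q_{South} = 7.1 − 0.5q_{West}.
At q_{West} = 4: q_{South} = 7.1 − 0.5·4 = 5.1.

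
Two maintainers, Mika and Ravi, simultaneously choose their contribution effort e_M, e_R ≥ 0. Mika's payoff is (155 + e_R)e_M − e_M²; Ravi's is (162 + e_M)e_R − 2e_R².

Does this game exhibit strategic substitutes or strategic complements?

Expanding Mika's payoff: 155e_M + e_Re_M − e_M².
∂π/∂e_M = 155 + e_R − 2e_M = 0, so e_M = 77.5 + 0.5e_R.
The best-response slope de_M/de_R = 0.5 > 0: the reaction function is upward-sloping, so the choices are strategic complements.

strategic complements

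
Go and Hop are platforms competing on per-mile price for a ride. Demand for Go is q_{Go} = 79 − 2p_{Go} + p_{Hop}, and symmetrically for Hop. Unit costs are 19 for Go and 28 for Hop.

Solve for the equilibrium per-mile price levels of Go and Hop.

40.2, 43.8

Go's profit: π = (p_{Go} − 19)(79 − 2p_{Go} + p_{Hop}).
∂π/∂p_{Go} = 117 − 4p_{Go} + p_{Hop} = 0 ⇒ p_{Go} = 29.25 + 0.25p_{Hop}.
Similarly p_{Hop} = 33.75 + 0.25p_{Go}.
Substituting the second reaction function into the first: p_{Go} = 29.25 + 0.25(33.75 + 0.25p_{Go}), which gives 0.9375p_{Go} = 37.6875 ⇒ p_{Go} = 40.2.
Then p_{Hop} = 33.75 + 0.25·40.2 = 43.8.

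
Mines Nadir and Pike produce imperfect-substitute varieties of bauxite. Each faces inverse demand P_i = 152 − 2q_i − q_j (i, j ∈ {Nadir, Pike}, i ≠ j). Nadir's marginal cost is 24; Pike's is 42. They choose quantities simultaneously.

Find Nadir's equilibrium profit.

1436.48

Mine Nadir's profit: π = q_{Nadir}(152 − 2q_{Nadir} − q_{Pike}) − 24q_{Nadir}.
∂π/∂q_{Nadir} = 128 − 4q_{Nadir} − q_{Pike} = 0 ⇒ q_{Nadir} = 32 − 0.25q_{Pike}.
Similarly q_{Pike} = 27.5 − 0.25q_{Nadir}.
Solving the two reaction functions simultaneously: (1 − (−0.25)(−0.25))q_{Nadir} = 32 − 0.25·27.5, so 0.9375q_{Nadir} = 25.125 and q_{Nadir} = 26.8.
Then q_{Pike} = 27.5 − 0.25·26.8 = 20.8.
P_{Nadir} = 152 − 2·26.8 − 20.8 = 77.6.
Profit = (77.6 − 24)·26.8 = 1436.48.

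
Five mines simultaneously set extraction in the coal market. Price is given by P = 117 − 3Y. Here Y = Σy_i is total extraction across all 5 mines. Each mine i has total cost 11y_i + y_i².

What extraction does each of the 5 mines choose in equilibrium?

A representative mine's profit is π_i = y_i(117 − 3Y) − 11y_i − y_i², with Y = y_i + Σ_{j≠i} y_j.
First-order condition: 106 − 8y_i − 3Σ_{j≠i} y_j = 0.
Imposing symmetry (y_j = y for all j) turns Σ_{j≠i} y_j into 4y, so 106 = 20y and y = 5.3.

5.3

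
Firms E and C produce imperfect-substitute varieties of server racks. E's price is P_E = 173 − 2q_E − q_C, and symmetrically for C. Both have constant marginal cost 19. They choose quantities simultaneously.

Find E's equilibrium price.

80.6

Firm E's profit: π = q_E(173 − 2q_E − q_C) − 19q_E.
∂π/∂q_E = 154 − 4q_E − q_C = 0 ⇒ q_E = 38.5 − 0.25q_C.
The game is symmetric, so in equilibrium q_C = q_E: the reaction function gives 1.25q_E = 38.5, hence q_E = 30.8.
P_E = 173 − 2·30.8 − 30.8 = 80.6.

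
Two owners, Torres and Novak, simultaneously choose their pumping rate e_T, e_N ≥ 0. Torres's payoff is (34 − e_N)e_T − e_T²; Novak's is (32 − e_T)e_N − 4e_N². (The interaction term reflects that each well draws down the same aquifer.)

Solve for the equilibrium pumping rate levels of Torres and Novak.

16, 2

Expanding Torres's payoff: 34e_T − e_Ne_T − e_T².
∂π/∂e_T = 34 − e_N − 2e_T = 0, so e_T = 17 − 0.5e_N.
Likewise for Novak: e_N = 4 − 0.125e_T.
Solving the two reaction functions simultaneously: (1 − (−0.5)(−0.125))e_T = 17 − 0.5·4, so 0.9375e_T = 15 and e_T = 16.
Then e_N = 4 − 0.125·16 = 2.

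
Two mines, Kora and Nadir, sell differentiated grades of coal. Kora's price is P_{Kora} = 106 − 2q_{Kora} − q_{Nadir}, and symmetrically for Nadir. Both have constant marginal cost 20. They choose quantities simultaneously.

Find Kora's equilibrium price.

54.4

Mine Kora's profit: π = q_{Kora}(106 − 2q_{Kora} − q_{Nadir}) − 20q_{Kora}.
∂π/∂q_{Kora} = 86 − 4q_{Kora} − q_{Nadir} = 0 ⇒ q_{Kora} = 21.5 − 0.25q_{Nadir}.
Setting q_{Kora} = q_{Nadir} in the reaction function: q_{Kora} = 21.5 − 0.25q_{Kora}, so q_{Kora} = 21.5 / 1.25 = 17.2.
P_{Kora} = 106 − 2·17.2 − 17.2 = 54.4.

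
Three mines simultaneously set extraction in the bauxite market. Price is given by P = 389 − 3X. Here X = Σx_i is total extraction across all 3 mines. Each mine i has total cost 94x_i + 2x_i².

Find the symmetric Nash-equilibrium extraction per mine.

A representative mine's profit is π_i = x_i(389 − 3X) − 94x_i − 2x_i², with X = x_i + Σ_{j≠i} x_j.
First-order condition: 295 − 10x_i − 3Σ_{j≠i} x_j = 0.
Imposing symmetry (x_j = x for all j) turns Σ_{j≠i} x_j into 2x, so 295 = 16x and x = 18.4375.

18.4375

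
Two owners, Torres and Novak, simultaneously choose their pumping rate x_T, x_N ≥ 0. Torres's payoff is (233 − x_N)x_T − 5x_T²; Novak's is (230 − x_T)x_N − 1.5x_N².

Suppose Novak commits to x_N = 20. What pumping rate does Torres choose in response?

Expanding Torres's payoff: 233x_T − x_Nx_T − 5x_T².
∂π/∂x_T = 233 − x_N − 10x_T = 0, so x_T = 23.3 − 0.1x_N.
At x_N = 20: x_T = 23.3 − 0.1·20 = 21.3.

21.3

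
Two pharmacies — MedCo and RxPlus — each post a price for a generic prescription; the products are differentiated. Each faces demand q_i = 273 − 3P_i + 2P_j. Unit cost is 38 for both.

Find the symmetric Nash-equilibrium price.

96.75

MedCo's profit: π = (P_{MedCo} − 38)(273 − 3P_{MedCo} + 2P_{RxPlus}).
∂π/∂P_{MedCo} = 387 − 6P_{MedCo} + 2P_{RxPlus} = 0 ⇒ P_{MedCo} = 64.5 + (1/3)P_{RxPlus}.
The game is symmetric, so in equilibrium P_{RxPlus} = P_{MedCo}: the reaction function gives (2/3)P_{MedCo} = 64.5, hence P_{MedCo} = 96.75.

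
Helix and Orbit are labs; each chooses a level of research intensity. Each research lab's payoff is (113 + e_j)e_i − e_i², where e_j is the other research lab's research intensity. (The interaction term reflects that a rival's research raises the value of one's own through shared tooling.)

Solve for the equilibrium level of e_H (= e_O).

113

Helix's payoff is (113 + e_O)e_H − e_H².
∂π/∂e_H = 113 + e_O − 2e_H = 0, so e_H = 56.5 + 0.5e_O.
By symmetry e_O = e_H; substituting into the reaction function, 0.5e_H = 56.5 and e_H = 113.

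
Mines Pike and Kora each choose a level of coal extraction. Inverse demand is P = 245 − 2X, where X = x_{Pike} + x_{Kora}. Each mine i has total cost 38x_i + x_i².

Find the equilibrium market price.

141.5

Mine Pike's profit: π = x_{Pike}(245 − 2(x_{Pike} + x_{Kora})) − 38x_{Pike} − x_{Pike}².
∂π/∂x_{Pike} = 207 − 6x_{Pike} − 2x_{Kora} = 0, so x_{Pike} = 34.5 − (1/3)x_{Kora}.
The game is symmetric, so in equilibrium x_{Kora} = x_{Pike}: the reaction function gives (4/3)x_{Pike} = 34.5, hence x_{Pike} = 25.875.
Equilibrium price: P = 245 − 2·51.75 = 141.5.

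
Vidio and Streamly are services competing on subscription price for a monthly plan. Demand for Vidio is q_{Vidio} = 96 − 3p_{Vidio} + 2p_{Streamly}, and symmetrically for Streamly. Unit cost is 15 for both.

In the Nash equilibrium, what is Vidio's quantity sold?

Vidio's profit: π = (p_{Vidio} − 15)(96 − 3p_{Vidio} + 2p_{Streamly}).
∂π/∂p_{Vidio} = 141 − 6p_{Vidio} + 2p_{Streamly} = 0 ⇒ p_{Vidio} = 23.5 + (1/3)p_{Streamly}.
Setting p_{Vidio} = p_{Streamly} in the reaction function: p_{Vidio} = 23.5 + (1/3)p_{Vidio}, so p_{Vidio} = 23.5 / (2/3) = 35.25.
q_{Vidio} = 96 − 3·35.25 + 2·35.25 = 60.75.

60.75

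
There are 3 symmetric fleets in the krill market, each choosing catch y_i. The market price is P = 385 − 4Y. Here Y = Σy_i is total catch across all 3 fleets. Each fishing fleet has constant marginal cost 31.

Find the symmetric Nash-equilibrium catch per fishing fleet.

22.125

A representative fishing fleet's profit is π_i = y_i(385 − 4Y) − 31y_i, with Y = y_i + Σ_{j≠i} y_j.
First-order condition: 354 − 8y_i − 4Σ_{j≠i} y_j = 0.
With identical fishing fleets, set every y_j = y: then 354 − 8y − 8y = 0, i.e. y = 354/16 = 22.125.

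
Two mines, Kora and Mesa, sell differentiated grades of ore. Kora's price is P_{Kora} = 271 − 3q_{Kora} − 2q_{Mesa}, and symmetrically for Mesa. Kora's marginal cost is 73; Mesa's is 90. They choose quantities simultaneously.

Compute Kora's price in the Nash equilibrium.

150.4375

Mine Kora's profit: π = q_{Kora}(271 − 3q_{Kora} − 2q_{Mesa}) − 73q_{Kora}.
∂π/∂q_{Kora} = 198 − 6q_{Kora} − 2q_{Mesa} = 0 ⇒ q_{Kora} = 33 − (1/3)q_{Mesa}.
Similarly q_{Mesa} = 181/6 − (1/3)q_{Kora}.
Solving the two reaction functions simultaneously: (1 − (−1/3)(−1/3))q_{Kora} = 33 − (1/3)·(181/6), so (8/9)q_{Kora} = 413/18 and q_{Kora} = 25.8125.
Then q_{Mesa} = 181/6 − (1/3)·25.8125 = 21.5625.
P_{Kora} = 271 − 3·25.8125 − 2·21.5625 = 150.4375.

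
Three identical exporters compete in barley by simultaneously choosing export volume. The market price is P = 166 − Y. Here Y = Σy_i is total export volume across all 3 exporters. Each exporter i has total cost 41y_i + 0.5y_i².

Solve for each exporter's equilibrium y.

A representative exporter's profit is π_i = y_i(166 − Y) − 41y_i − 0.5y_i², with Y = y_i + Σ_{j≠i} y_j.
First-order condition: 125 − 3y_i − Σ_{j≠i} y_j = 0.
In a symmetric equilibrium every exporter chooses the same y, so Σ_{j≠i} y_j = 2y. The condition becomes 125 − 5y = 0, giving y = 125/5 = 25.

25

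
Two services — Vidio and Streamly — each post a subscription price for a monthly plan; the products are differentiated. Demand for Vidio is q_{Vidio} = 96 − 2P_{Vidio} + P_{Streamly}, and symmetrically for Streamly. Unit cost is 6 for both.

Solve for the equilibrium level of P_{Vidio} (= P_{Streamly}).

Vidio's profit: π = (P_{Vidio} − 6)(96 − 2P_{Vidio} + P_{Streamly}).
∂π/∂P_{Vidio} = 108 − 4P_{Vidio} + P_{Streamly} = 0 ⇒ P_{Vidio} = 27 + 0.25P_{Streamly}.
By symmetry P_{Streamly} = P_{Vidio}; substituting into the reaction function, 0.75P_{Vidio} = 27 and P_{Vidio} = 36.

36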